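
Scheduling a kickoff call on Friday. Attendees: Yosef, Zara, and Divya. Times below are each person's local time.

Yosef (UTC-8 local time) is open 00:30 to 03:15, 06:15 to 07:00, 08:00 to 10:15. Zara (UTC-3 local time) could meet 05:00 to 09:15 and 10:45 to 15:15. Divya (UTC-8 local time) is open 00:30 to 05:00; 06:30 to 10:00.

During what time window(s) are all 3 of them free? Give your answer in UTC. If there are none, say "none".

08:30-11:15, 14:30-15:00, 16:00-18:00

Yosef in UTC: 08:30-11:15, 14:15-15:00, 16:00-18:15 (add 8h to convert from UTC-8).
Zara in UTC: 08:00-12:15, 13:45-18:15 (add 3h to convert from UTC-3).
Divya in UTC: 08:30-13:00, 14:30-18:00 (add 8h to convert from UTC-8).
Yosef ∩ Zara: 08:30-11:15, 14:15-15:00, 16:00-18:15.
Yosef ∩ Zara ∩ Divya: 08:30-11:15, 14:30-15:00, 16:00-18:00.
So the common availability across everyone is 08:30-11:15, 14:30-15:00, 16:00-18:00.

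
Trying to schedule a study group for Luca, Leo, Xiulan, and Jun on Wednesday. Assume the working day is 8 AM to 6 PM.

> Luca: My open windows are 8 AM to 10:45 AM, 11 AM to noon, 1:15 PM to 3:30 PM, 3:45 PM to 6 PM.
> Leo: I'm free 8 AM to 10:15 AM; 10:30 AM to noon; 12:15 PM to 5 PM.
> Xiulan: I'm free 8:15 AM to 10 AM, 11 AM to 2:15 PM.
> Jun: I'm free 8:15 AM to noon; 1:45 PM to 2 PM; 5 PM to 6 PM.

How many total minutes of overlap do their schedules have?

Luca ∩ Leo: 08:00-10:15, 10:30-10:45, 11:00-12:00, 13:15-15:30, 15:45-17:00.
Luca ∩ Leo ∩ Xiulan: 08:15-10:00, 11:00-12:00, 13:15-14:15.
Luca ∩ Leo ∩ Xiulan ∩ Jun: 08:15-10:00, 11:00-12:00, 13:45-14:00.
Summing the common windows: 105 + 60 + 15 = 180 minutes.

180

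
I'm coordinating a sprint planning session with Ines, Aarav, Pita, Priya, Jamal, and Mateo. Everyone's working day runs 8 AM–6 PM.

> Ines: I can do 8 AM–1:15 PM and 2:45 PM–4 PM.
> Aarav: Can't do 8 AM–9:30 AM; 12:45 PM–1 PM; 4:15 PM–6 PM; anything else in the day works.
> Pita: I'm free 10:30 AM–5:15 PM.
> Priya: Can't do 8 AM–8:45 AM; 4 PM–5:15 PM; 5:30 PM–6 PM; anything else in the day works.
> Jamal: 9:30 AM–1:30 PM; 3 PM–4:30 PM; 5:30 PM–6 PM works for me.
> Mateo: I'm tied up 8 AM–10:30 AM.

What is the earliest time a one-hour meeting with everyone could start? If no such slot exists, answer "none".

Ines free: 08:00-13:15, 14:45-16:00.
Aarav free: 09:30-12:45, 13:00-16:15 (invert busy blocks within the working day).
Pita free: 10:30-17:15.
Priya free: 08:45-16:00, 17:15-17:30 (invert busy blocks within the working day).
Jamal free: 09:30-13:30, 15:00-16:30, 17:30-18:00.
Mateo free: 10:30-18:00 (invert busy blocks within the working day).
Ines ∩ Aarav: 09:30-12:45, 13:00-13:15, 14:45-16:00.
Ines ∩ Aarav ∩ Pita: 10:30-12:45, 13:00-13:15, 14:45-16:00.
Ines ∩ Aarav ∩ Pita ∩ Priya: 10:30-12:45, 13:00-13:15, 14:45-16:00.
Ines ∩ Aarav ∩ Pita ∩ Priya ∩ Jamal: 10:30-12:45, 13:00-13:15, 15:00-16:00.
Ines ∩ Aarav ∩ Pita ∩ Priya ∩ Jamal ∩ Mateo: 10:30-12:45, 13:00-13:15, 15:00-16:00.
So the common availability across everyone is 10:30-12:45, 13:00-13:15, 15:00-16:00.
The first common window of at least 60 minutes is 10:30-12:45, so the earliest start is 10:30.

10:30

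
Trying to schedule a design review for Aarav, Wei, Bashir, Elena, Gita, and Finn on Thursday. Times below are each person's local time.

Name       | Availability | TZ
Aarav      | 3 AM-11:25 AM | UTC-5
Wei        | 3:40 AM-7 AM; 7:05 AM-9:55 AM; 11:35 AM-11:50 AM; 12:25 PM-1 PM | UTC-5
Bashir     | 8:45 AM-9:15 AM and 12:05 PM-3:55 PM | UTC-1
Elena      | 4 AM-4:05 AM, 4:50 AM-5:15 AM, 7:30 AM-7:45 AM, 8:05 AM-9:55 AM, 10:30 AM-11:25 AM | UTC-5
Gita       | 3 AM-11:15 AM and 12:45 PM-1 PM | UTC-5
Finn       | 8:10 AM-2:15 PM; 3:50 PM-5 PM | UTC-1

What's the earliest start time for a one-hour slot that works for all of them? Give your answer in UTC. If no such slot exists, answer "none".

13:05

Aarav in UTC: 08:00-16:25 (add 5h to convert from UTC-5).
Wei in UTC: 08:40-12:00, 12:05-14:55, 16:35-16:50, 17:25-18:00 (add 5h to convert from UTC-5).
Bashir in UTC: 09:45-10:15, 13:05-16:55 (add 1h to convert from UTC-1).
Elena in UTC: 09:00-09:05, 09:50-10:15, 12:30-12:45, 13:05-14:55, 15:30-16:25 (add 5h to convert from UTC-5).
Gita in UTC: 08:00-16:15, 17:45-18:00 (add 5h to convert from UTC-5).
Finn in UTC: 09:10-15:15, 16:50-18:00 (add 1h to convert from UTC-1).
Aarav ∩ Wei: 08:40-12:00, 12:05-14:55.
Aarav ∩ Wei ∩ Bashir: 09:45-10:15, 13:05-14:55.
Aarav ∩ Wei ∩ Bashir ∩ Elena: 09:50-10:15, 13:05-14:55.
Aarav ∩ Wei ∩ Bashir ∩ Elena ∩ Gita: 09:50-10:15, 13:05-14:55.
Aarav ∩ Wei ∩ Bashir ∩ Elena ∩ Gita ∩ Finn: 09:50-10:15, 13:05-14:55.
The first common window of at least 60 minutes is 13:05-14:55, so the earliest start is 13:05.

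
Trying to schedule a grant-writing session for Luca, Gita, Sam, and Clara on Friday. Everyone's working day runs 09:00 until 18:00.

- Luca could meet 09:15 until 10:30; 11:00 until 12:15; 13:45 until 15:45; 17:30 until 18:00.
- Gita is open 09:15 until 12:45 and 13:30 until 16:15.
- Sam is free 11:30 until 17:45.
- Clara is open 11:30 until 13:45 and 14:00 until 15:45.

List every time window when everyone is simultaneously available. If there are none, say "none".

11:30-12:15, 14:00-15:45

Luca ∩ Gita: 09:15-10:30, 11:00-12:15, 13:45-15:45.
Luca ∩ Gita ∩ Sam: 11:30-12:15, 13:45-15:45.
Luca ∩ Gita ∩ Sam ∩ Clara: 11:30-12:15, 14:00-15:45.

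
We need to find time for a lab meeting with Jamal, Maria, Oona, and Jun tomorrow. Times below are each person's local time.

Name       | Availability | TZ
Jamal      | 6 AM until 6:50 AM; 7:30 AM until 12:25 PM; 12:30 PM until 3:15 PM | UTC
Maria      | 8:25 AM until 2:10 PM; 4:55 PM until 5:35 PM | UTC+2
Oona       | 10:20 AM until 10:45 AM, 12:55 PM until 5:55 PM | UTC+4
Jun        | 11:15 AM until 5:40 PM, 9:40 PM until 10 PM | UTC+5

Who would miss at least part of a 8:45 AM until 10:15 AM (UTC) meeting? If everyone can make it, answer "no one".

Oona

Jamal in UTC: 06:00-06:50, 07:30-12:25, 12:30-15:15.
Maria in UTC: 06:25-12:10, 14:55-15:35 (subtract 2h to convert from UTC+2).
Oona in UTC: 06:20-06:45, 08:55-13:55 (subtract 4h to convert from UTC+4).
Jun in UTC: 06:15-12:40, 16:40-17:00 (subtract 5h to convert from UTC+5).
Jamal: free for 08:45-10:15. Maria: free for 08:45-10:15. Oona: not fully free for 08:45-10:15. Jun: free for 08:45-10:15.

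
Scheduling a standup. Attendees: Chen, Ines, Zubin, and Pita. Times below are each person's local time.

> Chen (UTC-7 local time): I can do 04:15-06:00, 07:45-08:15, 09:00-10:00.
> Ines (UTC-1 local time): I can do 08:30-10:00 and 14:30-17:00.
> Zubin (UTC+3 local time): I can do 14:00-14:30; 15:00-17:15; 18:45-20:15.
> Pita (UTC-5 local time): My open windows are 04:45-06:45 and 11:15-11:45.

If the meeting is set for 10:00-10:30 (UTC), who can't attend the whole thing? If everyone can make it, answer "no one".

Chen in UTC: 11:15-13:00, 14:45-15:15, 16:00-17:00 (add 7h to convert from UTC-7).
Ines in UTC: 09:30-11:00, 15:30-18:00 (add 1h to convert from UTC-1).
Zubin in UTC: 11:00-11:30, 12:00-14:15, 15:45-17:15 (subtract 3h to convert from UTC+3).
Pita in UTC: 09:45-11:45, 16:15-16:45 (add 5h to convert from UTC-5).
Chen: not fully free for 10:00-10:30. Ines: free for 10:00-10:30. Zubin: not fully free for 10:00-10:30. Pita: free for 10:00-10:30.

Chen, Zubin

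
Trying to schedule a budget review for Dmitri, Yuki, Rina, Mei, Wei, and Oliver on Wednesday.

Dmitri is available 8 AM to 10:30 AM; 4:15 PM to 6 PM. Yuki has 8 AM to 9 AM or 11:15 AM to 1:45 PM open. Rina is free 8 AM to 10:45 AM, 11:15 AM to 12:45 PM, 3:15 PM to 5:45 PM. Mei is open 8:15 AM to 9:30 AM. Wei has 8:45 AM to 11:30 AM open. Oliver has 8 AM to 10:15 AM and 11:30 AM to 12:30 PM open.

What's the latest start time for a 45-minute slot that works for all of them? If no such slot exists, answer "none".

Dmitri ∩ Yuki: 08:00-09:00.
Dmitri ∩ Yuki ∩ Rina: 08:00-09:00.
Dmitri ∩ Yuki ∩ Rina ∩ Mei: 08:15-09:00.
Dmitri ∩ Yuki ∩ Rina ∩ Mei ∩ Wei: 08:45-09:00.
Dmitri ∩ Yuki ∩ Rina ∩ Mei ∩ Wei ∩ Oliver: 08:45-09:00.
Those are the intersection windows.
No common window is at least 45 minutes long.

none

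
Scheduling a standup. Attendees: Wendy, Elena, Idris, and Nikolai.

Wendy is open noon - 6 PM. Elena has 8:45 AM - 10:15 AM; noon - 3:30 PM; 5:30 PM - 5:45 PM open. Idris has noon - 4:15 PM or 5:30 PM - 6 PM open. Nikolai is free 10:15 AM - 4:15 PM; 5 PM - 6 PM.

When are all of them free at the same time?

12:00-15:30, 17:30-17:45

Wendy ∩ Elena: 12:00-15:30, 17:30-17:45.
Wendy ∩ Elena ∩ Idris: 12:00-15:30, 17:30-17:45.
Wendy ∩ Elena ∩ Idris ∩ Nikolai: 12:00-15:30, 17:30-17:45.
So the common availability across everyone is 12:00-15:30, 17:30-17:45.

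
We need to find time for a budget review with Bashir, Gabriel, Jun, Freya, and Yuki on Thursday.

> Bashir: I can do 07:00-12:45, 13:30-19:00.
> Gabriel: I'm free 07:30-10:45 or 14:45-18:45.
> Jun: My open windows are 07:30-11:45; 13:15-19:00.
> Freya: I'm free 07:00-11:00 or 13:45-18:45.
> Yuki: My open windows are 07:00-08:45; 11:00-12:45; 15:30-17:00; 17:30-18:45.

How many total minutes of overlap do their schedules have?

Bashir ∩ Gabriel: 07:30-10:45, 14:45-18:45.
Bashir ∩ Gabriel ∩ Jun: 07:30-10:45, 14:45-18:45.
Bashir ∩ Gabriel ∩ Jun ∩ Freya: 07:30-10:45, 14:45-18:45.
Bashir ∩ Gabriel ∩ Jun ∩ Freya ∩ Yuki: 07:30-08:45, 15:30-17:00, 17:30-18:45.
So the common availability across everyone is 07:30-08:45, 15:30-17:00, 17:30-18:45.
Summing the common windows: 75 + 90 + 75 = 240 minutes.

240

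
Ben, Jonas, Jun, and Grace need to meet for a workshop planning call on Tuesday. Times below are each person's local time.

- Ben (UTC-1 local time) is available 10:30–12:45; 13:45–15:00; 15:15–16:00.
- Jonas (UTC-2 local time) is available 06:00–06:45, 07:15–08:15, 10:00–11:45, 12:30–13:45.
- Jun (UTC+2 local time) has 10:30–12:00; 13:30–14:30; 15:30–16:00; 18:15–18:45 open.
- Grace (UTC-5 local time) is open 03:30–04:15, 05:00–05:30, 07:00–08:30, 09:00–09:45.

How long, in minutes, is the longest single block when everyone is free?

30

Ben in UTC: 11:30-13:45, 14:45-16:00, 16:15-17:00 (add 1h to convert from UTC-1).
Jonas in UTC: 08:00-08:45, 09:15-10:15, 12:00-13:45, 14:30-15:45 (add 2h to convert from UTC-2).
Jun in UTC: 08:30-10:00, 11:30-12:30, 13:30-14:00, 16:15-16:45 (subtract 2h to convert from UTC+2).
Grace in UTC: 08:30-09:15, 10:00-10:30, 12:00-13:30, 14:00-14:45 (add 5h to convert from UTC-5).
Ben ∩ Jonas: 12:00-13:45, 14:45-15:45.
Ben ∩ Jonas ∩ Jun: 12:00-12:30, 13:30-13:45.
Ben ∩ Jonas ∩ Jun ∩ Grace: 12:00-12:30.
The longest is 12:00-12:30 at 30 minutes.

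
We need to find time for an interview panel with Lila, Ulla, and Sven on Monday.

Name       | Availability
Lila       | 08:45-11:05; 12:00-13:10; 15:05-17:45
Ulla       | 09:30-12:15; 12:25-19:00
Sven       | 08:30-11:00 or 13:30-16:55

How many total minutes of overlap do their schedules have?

200

Lila ∩ Ulla: 09:30-11:05, 12:00-12:15, 12:25-13:10, 15:05-17:45.
Lila ∩ Ulla ∩ Sven: 09:30-11:00, 15:05-16:55.
Summing the common windows: 90 + 110 = 200 minutes.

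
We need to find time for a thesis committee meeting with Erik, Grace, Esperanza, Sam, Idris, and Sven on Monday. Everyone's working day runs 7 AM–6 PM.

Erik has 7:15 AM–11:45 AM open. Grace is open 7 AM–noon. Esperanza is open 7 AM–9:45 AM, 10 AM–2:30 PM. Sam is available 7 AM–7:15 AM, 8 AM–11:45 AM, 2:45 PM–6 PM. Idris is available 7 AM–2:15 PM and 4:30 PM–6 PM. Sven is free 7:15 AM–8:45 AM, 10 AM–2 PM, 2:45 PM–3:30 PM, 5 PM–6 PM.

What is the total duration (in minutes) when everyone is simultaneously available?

150

Erik ∩ Grace: 07:15-11:45.
Erik ∩ Grace ∩ Esperanza: 07:15-09:45, 10:00-11:45.
Erik ∩ Grace ∩ Esperanza ∩ Sam: 08:00-09:45, 10:00-11:45.
Erik ∩ Grace ∩ Esperanza ∩ Sam ∩ Idris: 08:00-09:45, 10:00-11:45.
Erik ∩ Grace ∩ Esperanza ∩ Sam ∩ Idris ∩ Sven: 08:00-08:45, 10:00-11:45.
So the common availability across everyone is 08:00-08:45, 10:00-11:45.
Summing the common windows: 45 + 105 = 150 minutes.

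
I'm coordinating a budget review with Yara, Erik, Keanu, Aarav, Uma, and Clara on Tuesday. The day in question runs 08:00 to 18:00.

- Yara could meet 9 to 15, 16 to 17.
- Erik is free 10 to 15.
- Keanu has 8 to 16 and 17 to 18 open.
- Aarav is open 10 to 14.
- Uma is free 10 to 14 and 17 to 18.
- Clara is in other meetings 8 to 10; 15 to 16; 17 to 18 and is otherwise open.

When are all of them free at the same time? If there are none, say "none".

Yara free: 09:00-15:00, 16:00-17:00.
Erik free: 10:00-15:00.
Keanu free: 08:00-16:00, 17:00-18:00.
Aarav free: 10:00-14:00.
Uma free: 10:00-14:00, 17:00-18:00.
Clara free: 10:00-15:00, 16:00-17:00 (invert busy blocks within the working day).
Yara ∩ Erik: 10:00-15:00.
Yara ∩ Erik ∩ Keanu: 10:00-15:00.
Yara ∩ Erik ∩ Keanu ∩ Aarav: 10:00-14:00.
Yara ∩ Erik ∩ Keanu ∩ Aarav ∩ Uma: 10:00-14:00.
Yara ∩ Erik ∩ Keanu ∩ Aarav ∩ Uma ∩ Clara: 10:00-14:00.

10:00-14:00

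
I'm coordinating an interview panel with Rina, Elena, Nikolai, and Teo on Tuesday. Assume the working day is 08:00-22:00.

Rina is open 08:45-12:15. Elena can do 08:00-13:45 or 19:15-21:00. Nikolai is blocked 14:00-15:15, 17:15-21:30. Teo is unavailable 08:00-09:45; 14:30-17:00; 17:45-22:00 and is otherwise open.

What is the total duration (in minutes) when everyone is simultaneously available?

Rina free: 08:45-12:15.
Elena free: 08:00-13:45, 19:15-21:00.
Nikolai free: 08:00-14:00, 15:15-17:15, 21:30-22:00 (invert busy blocks within the working day).
Teo free: 09:45-14:30, 17:00-17:45 (invert busy blocks within the working day).
Rina ∩ Elena: 08:45-12:15.
Rina ∩ Elena ∩ Nikolai: 08:45-12:15.
Rina ∩ Elena ∩ Nikolai ∩ Teo: 09:45-12:15.
That's a single block of 150 minutes.

150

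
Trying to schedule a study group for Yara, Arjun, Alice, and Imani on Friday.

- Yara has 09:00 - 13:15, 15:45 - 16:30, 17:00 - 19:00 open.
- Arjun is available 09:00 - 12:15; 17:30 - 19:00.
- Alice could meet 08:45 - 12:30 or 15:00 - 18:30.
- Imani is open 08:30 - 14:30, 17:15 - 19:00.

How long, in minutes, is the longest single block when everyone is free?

195

Yara ∩ Arjun: 09:00-12:15, 17:30-19:00.
Yara ∩ Arjun ∩ Alice: 09:00-12:15, 17:30-18:30.
Yara ∩ Arjun ∩ Alice ∩ Imani: 09:00-12:15, 17:30-18:30.
The longest is 09:00-12:15 at 195 minutes.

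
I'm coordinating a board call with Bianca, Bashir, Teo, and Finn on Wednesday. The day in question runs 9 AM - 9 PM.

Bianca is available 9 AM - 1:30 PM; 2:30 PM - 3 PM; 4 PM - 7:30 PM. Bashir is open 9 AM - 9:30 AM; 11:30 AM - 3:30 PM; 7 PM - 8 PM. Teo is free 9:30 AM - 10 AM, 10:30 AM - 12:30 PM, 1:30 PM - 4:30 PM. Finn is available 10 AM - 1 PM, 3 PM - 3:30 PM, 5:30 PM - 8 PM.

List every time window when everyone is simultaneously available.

Bianca ∩ Bashir: 09:00-09:30, 11:30-13:30, 14:30-15:00, 19:00-19:30.
Bianca ∩ Bashir ∩ Teo: 11:30-12:30, 14:30-15:00.
Bianca ∩ Bashir ∩ Teo ∩ Finn: 11:30-12:30.
Those are the intersection windows.

11:30-12:30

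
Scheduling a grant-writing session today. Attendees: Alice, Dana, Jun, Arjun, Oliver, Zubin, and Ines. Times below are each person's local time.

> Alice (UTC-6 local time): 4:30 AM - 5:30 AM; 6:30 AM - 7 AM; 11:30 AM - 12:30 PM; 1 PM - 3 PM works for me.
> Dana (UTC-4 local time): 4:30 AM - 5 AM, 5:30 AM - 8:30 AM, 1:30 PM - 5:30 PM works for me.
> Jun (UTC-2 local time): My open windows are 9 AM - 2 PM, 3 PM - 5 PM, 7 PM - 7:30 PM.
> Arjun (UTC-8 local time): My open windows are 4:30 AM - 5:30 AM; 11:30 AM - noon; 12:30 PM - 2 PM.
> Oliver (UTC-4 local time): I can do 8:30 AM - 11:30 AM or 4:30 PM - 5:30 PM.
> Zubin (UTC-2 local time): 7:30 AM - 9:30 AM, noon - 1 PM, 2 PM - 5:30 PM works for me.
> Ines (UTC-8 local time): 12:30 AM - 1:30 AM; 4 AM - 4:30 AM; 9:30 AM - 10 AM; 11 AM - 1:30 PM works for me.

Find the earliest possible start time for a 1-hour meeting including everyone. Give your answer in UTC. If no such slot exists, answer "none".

Alice in UTC: 10:30-11:30, 12:30-13:00, 17:30-18:30, 19:00-21:00 (add 6h to convert from UTC-6).
Dana in UTC: 08:30-09:00, 09:30-12:30, 17:30-21:30 (add 4h to convert from UTC-4).
Jun in UTC: 11:00-16:00, 17:00-19:00, 21:00-21:30 (add 2h to convert from UTC-2).
Arjun in UTC: 12:30-13:30, 19:30-20:00, 20:30-22:00 (add 8h to convert from UTC-8).
Oliver in UTC: 12:30-15:30, 20:30-21:30 (add 4h to convert from UTC-4).
Zubin in UTC: 09:30-11:30, 14:00-15:00, 16:00-19:30 (add 2h to convert from UTC-2).
Ines in UTC: 08:30-09:30, 12:00-12:30, 17:30-18:00, 19:00-21:30 (add 8h to convert from UTC-8).
Alice ∩ Dana: 10:30-11:30, 17:30-18:30, 19:00-21:00.
Alice ∩ Dana ∩ Jun: 11:00-11:30, 17:30-18:30.
Alice ∩ Dana ∩ Jun ∩ Arjun: ∅.
Alice ∩ Dana ∩ Jun ∩ Arjun ∩ Oliver: ∅.
Alice ∩ Dana ∩ Jun ∩ Arjun ∩ Oliver ∩ Zubin: ∅.
Alice ∩ Dana ∩ Jun ∩ Arjun ∩ Oliver ∩ Zubin ∩ Ines: ∅.
There is no time when everyone is free.
No common window is at least 60 minutes long.

none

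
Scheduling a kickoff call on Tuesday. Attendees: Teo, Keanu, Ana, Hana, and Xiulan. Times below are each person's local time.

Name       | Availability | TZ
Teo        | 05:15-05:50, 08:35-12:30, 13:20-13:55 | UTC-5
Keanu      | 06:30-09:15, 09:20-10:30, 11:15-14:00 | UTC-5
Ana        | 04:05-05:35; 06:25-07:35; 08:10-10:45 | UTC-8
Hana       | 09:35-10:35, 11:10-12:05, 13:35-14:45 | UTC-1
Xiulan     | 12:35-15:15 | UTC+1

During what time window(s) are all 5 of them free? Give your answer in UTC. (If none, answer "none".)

none

Teo in UTC: 10:15-10:50, 13:35-17:30, 18:20-18:55 (add 5h to convert from UTC-5).
Keanu in UTC: 11:30-14:15, 14:20-15:30, 16:15-19:00 (add 5h to convert from UTC-5).
Ana in UTC: 12:05-13:35, 14:25-15:35, 16:10-18:45 (add 8h to convert from UTC-8).
Hana in UTC: 10:35-11:35, 12:10-13:05, 14:35-15:45 (add 1h to convert from UTC-1).
Xiulan in UTC: 11:35-14:15 (subtract 1h to convert from UTC+1).
Teo ∩ Keanu: 13:35-14:15, 14:20-15:30, 16:15-17:30, 18:20-18:55.
Teo ∩ Keanu ∩ Ana: 14:25-15:30, 16:15-17:30, 18:20-18:45.
Teo ∩ Keanu ∩ Ana ∩ Hana: 14:35-15:30.
Teo ∩ Keanu ∩ Ana ∩ Hana ∩ Xiulan: ∅.
There is no time when everyone is free.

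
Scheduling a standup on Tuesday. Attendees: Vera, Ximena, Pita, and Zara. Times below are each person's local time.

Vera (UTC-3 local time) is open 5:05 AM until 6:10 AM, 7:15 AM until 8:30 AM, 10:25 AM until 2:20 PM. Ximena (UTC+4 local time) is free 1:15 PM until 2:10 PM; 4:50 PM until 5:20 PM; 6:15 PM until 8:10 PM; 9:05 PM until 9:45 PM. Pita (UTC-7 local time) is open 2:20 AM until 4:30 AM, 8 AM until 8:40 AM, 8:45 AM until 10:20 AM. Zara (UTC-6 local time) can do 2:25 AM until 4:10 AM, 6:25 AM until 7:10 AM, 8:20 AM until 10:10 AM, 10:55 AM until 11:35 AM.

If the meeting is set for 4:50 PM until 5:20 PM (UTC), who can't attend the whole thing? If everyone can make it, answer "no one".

Ximena, Zara

Vera in UTC: 08:05-09:10, 10:15-11:30, 13:25-17:20 (add 3h to convert from UTC-3).
Ximena in UTC: 09:15-10:10, 12:50-13:20, 14:15-16:10, 17:05-17:45 (subtract 4h to convert from UTC+4).
Pita in UTC: 09:20-11:30, 15:00-15:40, 15:45-17:20 (add 7h to convert from UTC-7).
Zara in UTC: 08:25-10:10, 12:25-13:10, 14:20-16:10, 16:55-17:35 (add 6h to convert from UTC-6).
Vera: free for 16:50-17:20. Ximena: not fully free for 16:50-17:20. Pita: free for 16:50-17:20. Zara: not fully free for 16:50-17:20.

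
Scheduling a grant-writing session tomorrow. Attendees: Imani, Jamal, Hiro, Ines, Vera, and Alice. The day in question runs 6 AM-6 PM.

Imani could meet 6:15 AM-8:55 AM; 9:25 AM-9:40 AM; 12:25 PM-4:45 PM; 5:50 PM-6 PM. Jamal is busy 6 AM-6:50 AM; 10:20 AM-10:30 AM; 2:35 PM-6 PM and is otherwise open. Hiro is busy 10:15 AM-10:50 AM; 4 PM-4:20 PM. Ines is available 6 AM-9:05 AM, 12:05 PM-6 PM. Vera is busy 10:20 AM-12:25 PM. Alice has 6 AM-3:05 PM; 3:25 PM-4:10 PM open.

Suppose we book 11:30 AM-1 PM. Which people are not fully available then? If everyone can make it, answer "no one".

Imani, Ines, Vera

Imani free: 06:15-08:55, 09:25-09:40, 12:25-16:45, 17:50-18:00.
Jamal free: 06:50-10:20, 10:30-14:35 (invert busy blocks within the working day).
Hiro free: 06:00-10:15, 10:50-16:00, 16:20-18:00 (invert busy blocks within the working day).
Ines free: 06:00-09:05, 12:05-18:00.
Vera free: 06:00-10:20, 12:25-18:00 (invert busy blocks within the working day).
Alice free: 06:00-15:05, 15:25-16:10.
Imani: not fully free for 11:30-13:00. Jamal: free for 11:30-13:00. Hiro: free for 11:30-13:00. Ines: not fully free for 11:30-13:00. Vera: not fully free for 11:30-13:00. Alice: free for 11:30-13:00.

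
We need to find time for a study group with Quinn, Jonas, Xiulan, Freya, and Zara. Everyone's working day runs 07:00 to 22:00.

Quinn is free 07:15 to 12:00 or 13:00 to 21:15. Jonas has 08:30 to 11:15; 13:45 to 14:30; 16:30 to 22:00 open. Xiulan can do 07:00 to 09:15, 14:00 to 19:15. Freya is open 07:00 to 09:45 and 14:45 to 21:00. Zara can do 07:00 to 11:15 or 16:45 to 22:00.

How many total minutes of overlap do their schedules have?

195

Quinn ∩ Jonas: 08:30-11:15, 13:45-14:30, 16:30-21:15.
Quinn ∩ Jonas ∩ Xiulan: 08:30-09:15, 14:00-14:30, 16:30-19:15.
Quinn ∩ Jonas ∩ Xiulan ∩ Freya: 08:30-09:15, 16:30-19:15.
Quinn ∩ Jonas ∩ Xiulan ∩ Freya ∩ Zara: 08:30-09:15, 16:45-19:15.
So the common availability across everyone is 08:30-09:15, 16:45-19:15.
Summing the common windows: 45 + 150 = 195 minutes.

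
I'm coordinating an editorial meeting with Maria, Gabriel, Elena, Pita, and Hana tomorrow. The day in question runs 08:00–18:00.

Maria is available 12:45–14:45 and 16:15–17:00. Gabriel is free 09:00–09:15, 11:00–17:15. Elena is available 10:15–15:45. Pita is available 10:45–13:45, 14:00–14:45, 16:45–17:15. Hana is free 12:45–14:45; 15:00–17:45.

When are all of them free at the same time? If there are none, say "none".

12:45-13:45, 14:00-14:45

Maria ∩ Gabriel: 12:45-14:45, 16:15-17:00.
Maria ∩ Gabriel ∩ Elena: 12:45-14:45.
Maria ∩ Gabriel ∩ Elena ∩ Pita: 12:45-13:45, 14:00-14:45.
Maria ∩ Gabriel ∩ Elena ∩ Pita ∩ Hana: 12:45-13:45, 14:00-14:45.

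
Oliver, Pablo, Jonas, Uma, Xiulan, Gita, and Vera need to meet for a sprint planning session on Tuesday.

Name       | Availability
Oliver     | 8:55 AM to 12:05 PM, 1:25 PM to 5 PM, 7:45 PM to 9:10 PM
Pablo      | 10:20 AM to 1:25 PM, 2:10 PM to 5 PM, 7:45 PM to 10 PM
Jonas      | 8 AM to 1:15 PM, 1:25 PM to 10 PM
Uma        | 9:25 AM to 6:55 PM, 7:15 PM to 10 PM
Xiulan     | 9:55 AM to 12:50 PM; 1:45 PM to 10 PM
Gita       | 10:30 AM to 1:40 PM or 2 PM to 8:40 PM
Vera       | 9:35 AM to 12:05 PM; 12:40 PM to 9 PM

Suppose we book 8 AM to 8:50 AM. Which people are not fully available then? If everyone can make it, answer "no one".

Oliver: not fully free for 08:00-08:50. Pablo: not fully free for 08:00-08:50. Jonas: free for 08:00-08:50. Uma: not fully free for 08:00-08:50. Xiulan: not fully free for 08:00-08:50. Gita: not fully free for 08:00-08:50. Vera: not fully free for 08:00-08:50.

Gita, Oliver, Pablo, Uma, Vera, Xiulan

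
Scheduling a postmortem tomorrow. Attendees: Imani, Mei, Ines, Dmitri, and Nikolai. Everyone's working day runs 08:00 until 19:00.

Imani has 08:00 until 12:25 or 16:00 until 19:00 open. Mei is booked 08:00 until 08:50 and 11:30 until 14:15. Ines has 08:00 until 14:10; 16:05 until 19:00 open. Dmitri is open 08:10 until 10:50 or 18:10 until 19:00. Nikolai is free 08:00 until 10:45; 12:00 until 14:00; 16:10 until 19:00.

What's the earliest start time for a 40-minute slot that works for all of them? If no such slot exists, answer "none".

Imani free: 08:00-12:25, 16:00-19:00.
Mei free: 08:50-11:30, 14:15-19:00 (invert busy blocks within the working day).
Ines free: 08:00-14:10, 16:05-19:00.
Dmitri free: 08:10-10:50, 18:10-19:00.
Nikolai free: 08:00-10:45, 12:00-14:00, 16:10-19:00.
Imani ∩ Mei: 08:50-11:30, 16:00-19:00.
Imani ∩ Mei ∩ Ines: 08:50-11:30, 16:05-19:00.
Imani ∩ Mei ∩ Ines ∩ Dmitri: 08:50-10:50, 18:10-19:00.
Imani ∩ Mei ∩ Ines ∩ Dmitri ∩ Nikolai: 08:50-10:45, 18:10-19:00.
The first common window of at least 40 minutes is 08:50-10:45, so the earliest start is 08:50.

08:50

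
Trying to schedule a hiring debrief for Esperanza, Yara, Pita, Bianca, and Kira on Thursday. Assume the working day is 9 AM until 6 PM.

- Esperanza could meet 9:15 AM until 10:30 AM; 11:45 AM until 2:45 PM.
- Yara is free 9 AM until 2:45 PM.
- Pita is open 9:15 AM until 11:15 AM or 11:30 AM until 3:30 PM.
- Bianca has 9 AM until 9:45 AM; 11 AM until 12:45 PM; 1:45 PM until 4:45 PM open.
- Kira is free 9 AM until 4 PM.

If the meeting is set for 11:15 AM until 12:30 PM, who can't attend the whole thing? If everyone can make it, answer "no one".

Esperanza: not fully free for 11:15-12:30. Yara: free for 11:15-12:30. Pita: not fully free for 11:15-12:30. Bianca: free for 11:15-12:30. Kira: free for 11:15-12:30.

Esperanza, Pita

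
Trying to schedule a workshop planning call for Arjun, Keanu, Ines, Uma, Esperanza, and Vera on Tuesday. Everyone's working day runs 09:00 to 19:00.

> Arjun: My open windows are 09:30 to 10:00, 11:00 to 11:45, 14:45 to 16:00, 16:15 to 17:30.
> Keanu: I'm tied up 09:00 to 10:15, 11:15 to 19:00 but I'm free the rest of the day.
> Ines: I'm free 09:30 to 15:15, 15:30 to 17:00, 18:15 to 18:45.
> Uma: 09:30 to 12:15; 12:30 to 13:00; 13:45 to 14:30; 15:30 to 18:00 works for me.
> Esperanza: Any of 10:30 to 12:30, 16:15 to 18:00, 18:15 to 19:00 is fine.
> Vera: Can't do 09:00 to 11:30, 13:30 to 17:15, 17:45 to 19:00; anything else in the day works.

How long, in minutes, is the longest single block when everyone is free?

0

Arjun free: 09:30-10:00, 11:00-11:45, 14:45-16:00, 16:15-17:30.
Keanu free: 10:15-11:15 (invert busy blocks within the working day).
Ines free: 09:30-15:15, 15:30-17:00, 18:15-18:45.
Uma free: 09:30-12:15, 12:30-13:00, 13:45-14:30, 15:30-18:00.
Esperanza free: 10:30-12:30, 16:15-18:00, 18:15-19:00.
Vera free: 11:30-13:30, 17:15-17:45 (invert busy blocks within the working day).
Arjun ∩ Keanu: 11:00-11:15.
Arjun ∩ Keanu ∩ Ines: 11:00-11:15.
Arjun ∩ Keanu ∩ Ines ∩ Uma: 11:00-11:15.
Arjun ∩ Keanu ∩ Ines ∩ Uma ∩ Esperanza: 11:00-11:15.
Arjun ∩ Keanu ∩ Ines ∩ Uma ∩ Esperanza ∩ Vera: ∅.
There is no time when everyone is free.
No common window exists, so the longest block is 0 minutes.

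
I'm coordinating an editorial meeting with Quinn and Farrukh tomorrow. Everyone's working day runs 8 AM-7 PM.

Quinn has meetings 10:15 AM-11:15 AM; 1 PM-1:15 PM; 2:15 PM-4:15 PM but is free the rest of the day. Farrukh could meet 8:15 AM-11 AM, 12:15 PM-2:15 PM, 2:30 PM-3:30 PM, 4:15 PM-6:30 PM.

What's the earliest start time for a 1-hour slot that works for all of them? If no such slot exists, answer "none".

Quinn free: 08:00-10:15, 11:15-13:00, 13:15-14:15, 16:15-19:00 (invert busy blocks within the working day).
Farrukh free: 08:15-11:00, 12:15-14:15, 14:30-15:30, 16:15-18:30.
Quinn ∩ Farrukh: 08:15-10:15, 12:15-13:00, 13:15-14:15, 16:15-18:30.
Those are the intersection windows.
The first common window of at least 60 minutes is 08:15-10:15, so the earliest start is 08:15.

08:15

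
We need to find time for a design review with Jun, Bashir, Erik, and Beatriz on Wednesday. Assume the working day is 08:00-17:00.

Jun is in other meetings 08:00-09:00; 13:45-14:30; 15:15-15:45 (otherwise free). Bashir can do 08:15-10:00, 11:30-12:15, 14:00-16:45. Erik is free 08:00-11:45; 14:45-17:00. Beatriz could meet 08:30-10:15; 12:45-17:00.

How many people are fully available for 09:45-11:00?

Jun free: 09:00-13:45, 14:30-15:15, 15:45-17:00 (invert busy blocks within the working day).
Bashir free: 08:15-10:00, 11:30-12:15, 14:00-16:45.
Erik free: 08:00-11:45, 14:45-17:00.
Beatriz free: 08:30-10:15, 12:45-17:00.
Jun and Erik can make the full 09:45-11:00 slot — that's 2.

2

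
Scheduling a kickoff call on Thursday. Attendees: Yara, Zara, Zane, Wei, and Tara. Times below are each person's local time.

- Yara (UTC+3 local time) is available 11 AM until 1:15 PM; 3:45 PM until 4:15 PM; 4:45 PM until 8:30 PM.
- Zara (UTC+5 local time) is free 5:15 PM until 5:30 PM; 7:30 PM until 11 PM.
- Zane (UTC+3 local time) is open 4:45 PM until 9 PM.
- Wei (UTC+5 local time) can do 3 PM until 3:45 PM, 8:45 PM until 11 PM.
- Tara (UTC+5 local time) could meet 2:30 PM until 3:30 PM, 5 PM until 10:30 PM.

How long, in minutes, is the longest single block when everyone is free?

Yara in UTC: 08:00-10:15, 12:45-13:15, 13:45-17:30 (subtract 3h to convert from UTC+3).
Zara in UTC: 12:15-12:30, 14:30-18:00 (subtract 5h to convert from UTC+5).
Zane in UTC: 13:45-18:00 (subtract 3h to convert from UTC+3).
Wei in UTC: 10:00-10:45, 15:45-18:00 (subtract 5h to convert from UTC+5).
Tara in UTC: 09:30-10:30, 12:00-17:30 (subtract 5h to convert from UTC+5).
Yara ∩ Zara: 14:30-17:30.
Yara ∩ Zara ∩ Zane: 14:30-17:30.
Yara ∩ Zara ∩ Zane ∩ Wei: 15:45-17:30.
Yara ∩ Zara ∩ Zane ∩ Wei ∩ Tara: 15:45-17:30.
The longest is 15:45-17:30 at 105 minutes.

105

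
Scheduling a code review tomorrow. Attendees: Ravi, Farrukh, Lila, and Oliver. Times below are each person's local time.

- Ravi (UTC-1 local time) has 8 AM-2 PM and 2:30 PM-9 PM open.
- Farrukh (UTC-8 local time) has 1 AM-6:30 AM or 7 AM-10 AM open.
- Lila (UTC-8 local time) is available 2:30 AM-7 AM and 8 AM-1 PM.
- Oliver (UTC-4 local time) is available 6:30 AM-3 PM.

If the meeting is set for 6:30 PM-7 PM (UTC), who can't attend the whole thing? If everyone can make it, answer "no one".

Ravi in UTC: 09:00-15:00, 15:30-22:00 (add 1h to convert from UTC-1).
Farrukh in UTC: 09:00-14:30, 15:00-18:00 (add 8h to convert from UTC-8).
Lila in UTC: 10:30-15:00, 16:00-21:00 (add 8h to convert from UTC-8).
Oliver in UTC: 10:30-19:00 (add 4h to convert from UTC-4).
Ravi: free for 18:30-19:00. Farrukh: not fully free for 18:30-19:00. Lila: free for 18:30-19:00. Oliver: free for 18:30-19:00.

Farrukh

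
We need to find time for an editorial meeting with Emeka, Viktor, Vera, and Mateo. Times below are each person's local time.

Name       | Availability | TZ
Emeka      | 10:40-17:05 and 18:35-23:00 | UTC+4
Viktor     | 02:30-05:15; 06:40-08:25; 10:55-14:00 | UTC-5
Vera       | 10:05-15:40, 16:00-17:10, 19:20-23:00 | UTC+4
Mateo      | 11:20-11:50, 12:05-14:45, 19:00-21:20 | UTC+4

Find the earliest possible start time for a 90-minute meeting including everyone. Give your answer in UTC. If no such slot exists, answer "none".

08:05

Emeka in UTC: 06:40-13:05, 14:35-19:00 (subtract 4h to convert from UTC+4).
Viktor in UTC: 07:30-10:15, 11:40-13:25, 15:55-19:00 (add 5h to convert from UTC-5).
Vera in UTC: 06:05-11:40, 12:00-13:10, 15:20-19:00 (subtract 4h to convert from UTC+4).
Mateo in UTC: 07:20-07:50, 08:05-10:45, 15:00-17:20 (subtract 4h to convert from UTC+4).
Emeka ∩ Viktor: 07:30-10:15, 11:40-13:05, 15:55-19:00.
Emeka ∩ Viktor ∩ Vera: 07:30-10:15, 12:00-13:05, 15:55-19:00.
Emeka ∩ Viktor ∩ Vera ∩ Mateo: 07:30-07:50, 08:05-10:15, 15:55-17:20.
The first common window of at least 90 minutes is 08:05-10:15, so the earliest start is 08:05.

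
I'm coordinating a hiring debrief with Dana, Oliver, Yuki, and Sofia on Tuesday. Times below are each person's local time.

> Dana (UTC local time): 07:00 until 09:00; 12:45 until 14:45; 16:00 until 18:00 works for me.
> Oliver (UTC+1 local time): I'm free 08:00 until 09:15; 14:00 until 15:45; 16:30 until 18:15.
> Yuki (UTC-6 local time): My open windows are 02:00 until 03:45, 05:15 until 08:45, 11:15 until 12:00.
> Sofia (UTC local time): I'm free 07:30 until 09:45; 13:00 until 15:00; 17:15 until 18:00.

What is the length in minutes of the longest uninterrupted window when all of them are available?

105

Dana in UTC: 07:00-09:00, 12:45-14:45, 16:00-18:00.
Oliver in UTC: 07:00-08:15, 13:00-14:45, 15:30-17:15 (subtract 1h to convert from UTC+1).
Yuki in UTC: 08:00-09:45, 11:15-14:45, 17:15-18:00 (add 6h to convert from UTC-6).
Sofia in UTC: 07:30-09:45, 13:00-15:00, 17:15-18:00.
Dana ∩ Oliver: 07:00-08:15, 13:00-14:45, 16:00-17:15.
Dana ∩ Oliver ∩ Yuki: 08:00-08:15, 13:00-14:45.
Dana ∩ Oliver ∩ Yuki ∩ Sofia: 08:00-08:15, 13:00-14:45.
Those are the intersection windows.
The longest is 13:00-14:45 at 105 minutes.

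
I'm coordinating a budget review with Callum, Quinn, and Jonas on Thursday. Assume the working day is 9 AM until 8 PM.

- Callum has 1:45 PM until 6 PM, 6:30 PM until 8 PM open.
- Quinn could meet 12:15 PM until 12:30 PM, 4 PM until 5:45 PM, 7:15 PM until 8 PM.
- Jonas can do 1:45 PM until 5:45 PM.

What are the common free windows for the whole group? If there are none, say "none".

16:00-17:45

Callum ∩ Quinn: 16:00-17:45, 19:15-20:00.
Callum ∩ Quinn ∩ Jonas: 16:00-17:45.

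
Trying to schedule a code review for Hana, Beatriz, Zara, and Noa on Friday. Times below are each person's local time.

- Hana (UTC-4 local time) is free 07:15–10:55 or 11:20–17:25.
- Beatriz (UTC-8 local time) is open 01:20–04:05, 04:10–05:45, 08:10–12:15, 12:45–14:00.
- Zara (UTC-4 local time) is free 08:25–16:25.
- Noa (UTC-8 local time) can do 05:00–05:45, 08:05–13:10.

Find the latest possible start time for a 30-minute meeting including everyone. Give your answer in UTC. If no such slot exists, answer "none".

19:45

Hana in UTC: 11:15-14:55, 15:20-21:25 (add 4h to convert from UTC-4).
Beatriz in UTC: 09:20-12:05, 12:10-13:45, 16:10-20:15, 20:45-22:00 (add 8h to convert from UTC-8).
Zara in UTC: 12:25-20:25 (add 4h to convert from UTC-4).
Noa in UTC: 13:00-13:45, 16:05-21:10 (add 8h to convert from UTC-8).
Hana ∩ Beatriz: 11:15-12:05, 12:10-13:45, 16:10-20:15, 20:45-21:25.
Hana ∩ Beatriz ∩ Zara: 12:25-13:45, 16:10-20:15.
Hana ∩ Beatriz ∩ Zara ∩ Noa: 13:00-13:45, 16:10-20:15.
The last common window of at least 30 minutes is 16:10-20:15; a 30-minute meeting can start as late as 19:45 and still end by 20:15.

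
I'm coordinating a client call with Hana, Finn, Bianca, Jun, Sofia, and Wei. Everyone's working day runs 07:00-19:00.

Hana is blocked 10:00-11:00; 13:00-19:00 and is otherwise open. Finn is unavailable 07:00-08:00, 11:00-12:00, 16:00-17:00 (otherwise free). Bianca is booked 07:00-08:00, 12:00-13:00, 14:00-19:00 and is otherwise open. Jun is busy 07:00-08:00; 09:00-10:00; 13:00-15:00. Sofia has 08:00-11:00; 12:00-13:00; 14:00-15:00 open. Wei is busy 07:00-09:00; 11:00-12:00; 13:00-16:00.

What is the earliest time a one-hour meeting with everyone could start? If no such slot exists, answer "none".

Hana free: 07:00-10:00, 11:00-13:00 (invert busy blocks within the working day).
Finn free: 08:00-11:00, 12:00-16:00, 17:00-19:00 (invert busy blocks within the working day).
Bianca free: 08:00-12:00, 13:00-14:00 (invert busy blocks within the working day).
Jun free: 08:00-09:00, 10:00-13:00, 15:00-19:00 (invert busy blocks within the working day).
Sofia free: 08:00-11:00, 12:00-13:00, 14:00-15:00.
Wei free: 09:00-11:00, 12:00-13:00, 16:00-19:00 (invert busy blocks within the working day).
Hana ∩ Finn: 08:00-10:00, 12:00-13:00.
Hana ∩ Finn ∩ Bianca: 08:00-10:00.
Hana ∩ Finn ∩ Bianca ∩ Jun: 08:00-09:00.
Hana ∩ Finn ∩ Bianca ∩ Jun ∩ Sofia: 08:00-09:00.
Hana ∩ Finn ∩ Bianca ∩ Jun ∩ Sofia ∩ Wei: ∅.
There is no time when everyone is free.
No common window is at least 60 minutes long.

none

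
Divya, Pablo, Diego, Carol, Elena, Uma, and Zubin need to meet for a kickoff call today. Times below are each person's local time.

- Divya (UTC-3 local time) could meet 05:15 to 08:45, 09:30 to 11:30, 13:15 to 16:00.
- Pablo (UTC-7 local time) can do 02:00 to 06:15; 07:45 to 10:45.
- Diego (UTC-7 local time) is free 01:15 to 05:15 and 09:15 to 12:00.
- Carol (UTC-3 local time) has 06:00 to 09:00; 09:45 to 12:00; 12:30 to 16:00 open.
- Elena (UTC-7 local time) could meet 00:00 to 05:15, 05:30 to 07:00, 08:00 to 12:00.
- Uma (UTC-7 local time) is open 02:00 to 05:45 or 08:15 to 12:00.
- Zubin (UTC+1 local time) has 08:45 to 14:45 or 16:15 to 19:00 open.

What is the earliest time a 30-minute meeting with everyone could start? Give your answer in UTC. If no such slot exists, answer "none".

09:00

Divya in UTC: 08:15-11:45, 12:30-14:30, 16:15-19:00 (add 3h to convert from UTC-3).
Pablo in UTC: 09:00-13:15, 14:45-17:45 (add 7h to convert from UTC-7).
Diego in UTC: 08:15-12:15, 16:15-19:00 (add 7h to convert from UTC-7).
Carol in UTC: 09:00-12:00, 12:45-15:00, 15:30-19:00 (add 3h to convert from UTC-3).
Elena in UTC: 07:00-12:15, 12:30-14:00, 15:00-19:00 (add 7h to convert from UTC-7).
Uma in UTC: 09:00-12:45, 15:15-19:00 (add 7h to convert from UTC-7).
Zubin in UTC: 07:45-13:45, 15:15-18:00 (subtract 1h to convert from UTC+1).
Divya ∩ Pablo: 09:00-11:45, 12:30-13:15, 16:15-17:45.
Divya ∩ Pablo ∩ Diego: 09:00-11:45, 16:15-17:45.
Divya ∩ Pablo ∩ Diego ∩ Carol: 09:00-11:45, 16:15-17:45.
Divya ∩ Pablo ∩ Diego ∩ Carol ∩ Elena: 09:00-11:45, 16:15-17:45.
Divya ∩ Pablo ∩ Diego ∩ Carol ∩ Elena ∩ Uma: 09:00-11:45, 16:15-17:45.
Divya ∩ Pablo ∩ Diego ∩ Carol ∩ Elena ∩ Uma ∩ Zubin: 09:00-11:45, 16:15-17:45.
So the common availability across everyone is 09:00-11:45, 16:15-17:45.
The first common window of at least 30 minutes is 09:00-11:45, so the earliest start is 09:00.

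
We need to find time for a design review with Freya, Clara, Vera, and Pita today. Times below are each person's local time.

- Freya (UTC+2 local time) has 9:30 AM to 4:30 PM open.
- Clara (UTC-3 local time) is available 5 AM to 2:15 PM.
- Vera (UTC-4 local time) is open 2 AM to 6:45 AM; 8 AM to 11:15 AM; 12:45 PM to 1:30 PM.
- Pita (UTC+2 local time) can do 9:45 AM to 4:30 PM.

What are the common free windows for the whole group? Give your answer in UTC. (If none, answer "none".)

Freya in UTC: 07:30-14:30 (subtract 2h to convert from UTC+2).
Clara in UTC: 08:00-17:15 (add 3h to convert from UTC-3).
Vera in UTC: 06:00-10:45, 12:00-15:15, 16:45-17:30 (add 4h to convert from UTC-4).
Pita in UTC: 07:45-14:30 (subtract 2h to convert from UTC+2).
Freya ∩ Clara: 08:00-14:30.
Freya ∩ Clara ∩ Vera: 08:00-10:45, 12:00-14:30.
Freya ∩ Clara ∩ Vera ∩ Pita: 08:00-10:45, 12:00-14:30.
So the common availability across everyone is 08:00-10:45, 12:00-14:30.

08:00-10:45, 12:00-14:30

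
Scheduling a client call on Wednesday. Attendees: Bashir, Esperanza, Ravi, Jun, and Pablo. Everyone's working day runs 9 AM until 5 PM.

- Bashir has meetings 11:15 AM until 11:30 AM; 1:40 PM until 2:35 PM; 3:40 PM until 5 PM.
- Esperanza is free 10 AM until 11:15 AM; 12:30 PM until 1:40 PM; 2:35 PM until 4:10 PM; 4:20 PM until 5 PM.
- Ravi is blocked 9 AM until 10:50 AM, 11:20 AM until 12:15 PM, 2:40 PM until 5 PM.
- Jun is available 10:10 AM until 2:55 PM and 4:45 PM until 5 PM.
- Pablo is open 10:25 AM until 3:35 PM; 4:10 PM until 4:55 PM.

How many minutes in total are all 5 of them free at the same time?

Bashir free: 09:00-11:15, 11:30-13:40, 14:35-15:40 (invert busy blocks within the working day).
Esperanza free: 10:00-11:15, 12:30-13:40, 14:35-16:10, 16:20-17:00.
Ravi free: 10:50-11:20, 12:15-14:40 (invert busy blocks within the working day).
Jun free: 10:10-14:55, 16:45-17:00.
Pablo free: 10:25-15:35, 16:10-16:55.
Bashir ∩ Esperanza: 10:00-11:15, 12:30-13:40, 14:35-15:40.
Bashir ∩ Esperanza ∩ Ravi: 10:50-11:15, 12:30-13:40, 14:35-14:40.
Bashir ∩ Esperanza ∩ Ravi ∩ Jun: 10:50-11:15, 12:30-13:40, 14:35-14:40.
Bashir ∩ Esperanza ∩ Ravi ∩ Jun ∩ Pablo: 10:50-11:15, 12:30-13:40, 14:35-14:40.
Summing the common windows: 25 + 70 + 5 = 100 minutes.

100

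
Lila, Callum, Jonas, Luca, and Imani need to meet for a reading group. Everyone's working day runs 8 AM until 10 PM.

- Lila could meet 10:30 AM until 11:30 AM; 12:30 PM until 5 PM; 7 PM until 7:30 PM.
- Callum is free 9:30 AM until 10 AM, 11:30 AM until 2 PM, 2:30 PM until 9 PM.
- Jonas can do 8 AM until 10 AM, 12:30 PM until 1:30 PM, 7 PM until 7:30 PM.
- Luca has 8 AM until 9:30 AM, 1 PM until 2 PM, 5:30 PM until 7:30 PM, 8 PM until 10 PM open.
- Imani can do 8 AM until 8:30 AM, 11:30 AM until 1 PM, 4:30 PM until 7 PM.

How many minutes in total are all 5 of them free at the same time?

0

Lila ∩ Callum: 12:30-14:00, 14:30-17:00, 19:00-19:30.
Lila ∩ Callum ∩ Jonas: 12:30-13:30, 19:00-19:30.
Lila ∩ Callum ∩ Jonas ∩ Luca: 13:00-13:30, 19:00-19:30.
Lila ∩ Callum ∩ Jonas ∩ Luca ∩ Imani: ∅.
There is no time when everyone is free.
There is no common window, so the total is 0 minutes.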